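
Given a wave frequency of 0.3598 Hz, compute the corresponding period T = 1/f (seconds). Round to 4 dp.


T = 1 / f
T = 1 / 0.3598
T = 2.7793 s

2.7793


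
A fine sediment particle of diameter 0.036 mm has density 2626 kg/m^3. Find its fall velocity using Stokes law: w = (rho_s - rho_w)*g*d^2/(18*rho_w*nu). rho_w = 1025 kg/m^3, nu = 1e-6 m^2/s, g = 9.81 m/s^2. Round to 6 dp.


w = (rho_s - rho_w) * g * d^2 / (18 * rho_w * nu)
d = 0.036 mm = 0.000036 m
rho_s - rho_w = 2626 - 1025 = 1601
Numerator = 1601 * 9.81 * (0.000036)^2 = 0.000020354730
Denominator = 18 * 1025 * 1e-6 = 0.018450
w = 0.001103 m/s

0.001103


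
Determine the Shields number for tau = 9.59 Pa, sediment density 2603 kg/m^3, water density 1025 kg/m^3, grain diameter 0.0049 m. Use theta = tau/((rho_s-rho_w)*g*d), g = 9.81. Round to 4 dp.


theta = tau / ((rho_s - rho_w) * g * d)
rho_s - rho_w = 2603 - 1025 = 1578
Denominator = 1578 * 9.81 * 0.0049 = 75.852882
theta = 9.59 / 75.852882
theta = 0.1264

0.1264


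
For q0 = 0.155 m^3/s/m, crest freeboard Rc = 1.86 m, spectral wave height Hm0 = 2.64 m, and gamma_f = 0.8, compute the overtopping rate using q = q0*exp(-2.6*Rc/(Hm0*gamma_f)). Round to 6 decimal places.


q = q0 * exp(-2.6 * Rc / (Hm0 * gamma_f))
Exponent = -2.6 * 1.86 / (2.64 * 0.8)
= -2.6 * 1.86 / 2.1120
= -2.289773
exp(-2.289773) = 0.101289
q = 0.155 * 0.101289
q = 0.015700 m^3/s/m

0.015700


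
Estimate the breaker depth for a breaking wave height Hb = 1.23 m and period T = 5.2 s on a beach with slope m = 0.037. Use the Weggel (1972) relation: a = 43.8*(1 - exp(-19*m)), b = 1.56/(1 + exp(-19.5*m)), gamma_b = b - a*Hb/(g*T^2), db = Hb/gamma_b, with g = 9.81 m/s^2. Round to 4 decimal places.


a = 43.8 * (1 - exp(-19 * m))
exp(-19 * 0.037) = exp(-0.7030) = 0.495098
a = 43.8 * (1 - 0.495098) = 22.114717
b = 1.56 / (1 + exp(-19.5 * m))
exp(-19.5 * 0.037) = exp(-0.7215) = 0.486023
b = 1.56 / (1 + 0.486023) = 1.049782
Hb / (g * T^2) = 1.23 / (9.81 * 5.2^2) = 1.23 / 265.2624 = 0.00463692
gamma_b = b - a * Hb/(g*T^2) = 1.049782 - 22.114717 * 0.00463692 = 0.947238
db = Hb / gamma_b = 1.23 / 0.947238
db = 1.2985 m

1.2985


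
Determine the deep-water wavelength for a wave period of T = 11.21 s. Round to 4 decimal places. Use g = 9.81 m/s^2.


L0 = g * T^2 / (2 * pi)
L0 = 9.81 * 11.21^2 / (2 * pi)
L0 = 9.81 * 125.6641 / 6.28319
L0 = 1232.7648 / 6.28319
L0 = 196.2006 m

196.2006


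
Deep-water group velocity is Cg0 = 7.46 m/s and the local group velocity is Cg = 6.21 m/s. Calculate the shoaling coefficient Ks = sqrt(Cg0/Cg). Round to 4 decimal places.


Ks = sqrt(Cg0 / Cg)
Ks = sqrt(7.46 / 6.21)
Ks = sqrt(1.2013)
Ks = 1.0960

1.0960


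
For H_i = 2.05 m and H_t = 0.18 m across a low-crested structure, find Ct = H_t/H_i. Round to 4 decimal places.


Ct = H_t / H_i
Ct = 0.18 / 2.05
Ct = 0.0878

0.0878


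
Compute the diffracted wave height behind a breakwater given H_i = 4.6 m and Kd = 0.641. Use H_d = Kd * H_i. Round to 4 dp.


H_d = Kd * H_i
H_d = 0.641 * 4.6
H_d = 2.9486 m

2.9486


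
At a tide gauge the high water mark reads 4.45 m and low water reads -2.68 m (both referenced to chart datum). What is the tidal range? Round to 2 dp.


Tidal range = High water - Low water
Tidal range = 4.45 - (-2.68)
Tidal range = 7.13 m

7.13


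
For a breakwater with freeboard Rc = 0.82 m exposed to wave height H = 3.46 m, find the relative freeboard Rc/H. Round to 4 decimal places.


Relative freeboard = Rc / H
= 0.82 / 3.46
= 0.2370

0.2370


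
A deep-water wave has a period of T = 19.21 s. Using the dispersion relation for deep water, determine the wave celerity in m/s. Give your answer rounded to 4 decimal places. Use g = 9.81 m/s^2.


We use the deep-water celerity formula:
C = g * T / (2 * pi)
C = 9.81 * 19.21 / (2 * 3.14159...)
C = 188.450100 / 6.283185
C = 29.9928 m/s

29.9928


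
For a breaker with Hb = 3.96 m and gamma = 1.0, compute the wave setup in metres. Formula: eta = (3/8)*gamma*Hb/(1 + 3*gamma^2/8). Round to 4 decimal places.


eta = (3/8) * gamma * Hb / (1 + 3*gamma^2/8)
Numerator = (3/8) * 1.0 * 3.96 = 1.485000
Denominator = 1 + 3*1.0^2/8 = 1 + 0.375000 = 1.375000
eta = 1.485000 / 1.375000
eta = 1.0800 m

1.0800


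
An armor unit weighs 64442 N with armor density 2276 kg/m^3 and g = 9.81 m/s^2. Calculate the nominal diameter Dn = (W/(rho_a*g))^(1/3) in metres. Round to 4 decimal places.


V = W / (rho_a * g)
V = 64442 / (2276 * 9.81)
V = 64442 / 22327.56
V = 2.886209 m^3
Dn = V^(1/3) = 2.886209^(1/3)
Dn = 1.4238 m

1.4238


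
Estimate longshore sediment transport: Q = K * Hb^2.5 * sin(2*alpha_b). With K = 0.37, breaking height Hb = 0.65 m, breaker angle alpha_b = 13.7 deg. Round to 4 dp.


Q = K * Hb^2.5 * sin(2 * alpha_b)
Hb^2.5 = 0.65^2.5 = 0.340630
sin(2 * 13.7) = sin(27.4) = 0.460200
Q = 0.37 * 0.340630 * 0.460200
Q = 0.0580 m^3/s

0.0580


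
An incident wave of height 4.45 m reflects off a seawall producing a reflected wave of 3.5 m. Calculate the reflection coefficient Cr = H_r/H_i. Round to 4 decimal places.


Cr = H_r / H_i
Cr = 3.5 / 4.45
Cr = 0.7865

0.7865


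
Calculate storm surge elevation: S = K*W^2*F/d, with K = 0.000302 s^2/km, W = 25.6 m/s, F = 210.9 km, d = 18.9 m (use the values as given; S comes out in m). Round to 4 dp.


S = K * W^2 * F / d
W^2 = 25.6^2 = 655.36
S = 0.000302 * 655.36 * 210.9 / 18.9
Numerator = 0.000302 * 655.36 * 210.9 = 41.741058
S = 41.741058 / 18.9 = 2.2085 m

2.2085


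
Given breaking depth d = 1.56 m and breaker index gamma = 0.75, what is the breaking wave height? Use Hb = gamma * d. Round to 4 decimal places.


Hb = gamma * d
Hb = 0.75 * 1.56
Hb = 1.1700 m

1.1700


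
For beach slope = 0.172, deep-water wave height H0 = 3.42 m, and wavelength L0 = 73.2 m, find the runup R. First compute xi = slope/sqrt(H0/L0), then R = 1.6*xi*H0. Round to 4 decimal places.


xi = slope / sqrt(H0/L0)
H0/L0 = 3.42/73.2 = 0.046721
sqrt(0.046721) = 0.216151
xi = 0.172 / 0.216151 = 0.795740
R = 1.6 * xi * H0 = 1.6 * 0.795740 * 3.42
R = 4.3543 m

4.3543


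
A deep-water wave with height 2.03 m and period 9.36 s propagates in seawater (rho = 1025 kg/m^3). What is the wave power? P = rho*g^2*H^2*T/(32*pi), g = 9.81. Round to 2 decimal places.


P = rho * g^2 * H^2 * T / (32 * pi)
P = 1025 * 9.81^2 * 2.03^2 * 9.36 / (32 * pi)
P = 1025 * 96.2361 * 4.1209 * 9.36 / 100.53096
P = 37846.87 W/m

37846.87


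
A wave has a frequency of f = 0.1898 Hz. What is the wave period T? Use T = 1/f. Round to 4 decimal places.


T = 1 / f
T = 1 / 0.1898
T = 5.2687 s

5.2687


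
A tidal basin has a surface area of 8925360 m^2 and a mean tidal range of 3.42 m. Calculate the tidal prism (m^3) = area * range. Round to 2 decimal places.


Tidal prism = Area * Tidal range
P = 8925360 * 3.42
P = 30524731.20 m^3

30524731.20


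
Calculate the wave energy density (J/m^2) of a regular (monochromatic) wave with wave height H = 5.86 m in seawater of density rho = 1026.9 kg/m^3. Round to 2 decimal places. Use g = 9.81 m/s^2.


E = (1/8) * rho * g * H^2
E = (1/8) * 1026.9 * 9.81 * 5.86^2
E = 0.125 * 1026.9 * 9.81 * 34.3396
E = 43241.66 J/m^2

43241.66


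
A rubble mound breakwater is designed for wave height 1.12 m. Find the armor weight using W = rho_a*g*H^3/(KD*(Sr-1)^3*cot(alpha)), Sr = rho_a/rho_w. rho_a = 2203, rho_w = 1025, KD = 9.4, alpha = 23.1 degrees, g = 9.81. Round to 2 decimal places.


Sr = rho_a / rho_w = 2203 / 1025 = 2.149268
(Sr - 1) = 1.149268
(Sr - 1)^3 = 1.517974
cot(23.1) = 1 / tan(23.1) = 1 / 0.426536 = 2.344467
Numerator = 2203 * 9.81 * 1.12^3 = 30362.5031
Denominator = 9.4 * 1.517974 * 2.344467 = 33.453094
W = 30362.5031 / 33.453094
W = 907.61 N

907.61


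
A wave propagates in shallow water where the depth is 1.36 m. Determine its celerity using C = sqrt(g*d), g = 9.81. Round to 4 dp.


Using the shallow-water approximation:
C = sqrt(g * d) = sqrt(9.81 * 1.36)
C = sqrt(13.3416)
C = 3.6526 m/s

3.6526


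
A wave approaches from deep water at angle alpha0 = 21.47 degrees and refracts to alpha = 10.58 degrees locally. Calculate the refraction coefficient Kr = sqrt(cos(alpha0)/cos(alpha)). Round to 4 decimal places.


Kr = sqrt(cos(alpha0) / cos(alpha))
cos(21.47) = 0.930609
cos(10.58) = 0.983000
Kr = sqrt(0.930609 / 0.983000)
Kr = sqrt(0.946704)
Kr = 0.9730

0.9730


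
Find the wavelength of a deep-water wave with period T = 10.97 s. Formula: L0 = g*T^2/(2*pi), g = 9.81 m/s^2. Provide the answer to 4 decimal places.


L0 = g * T^2 / (2 * pi)
L0 = 9.81 * 10.97^2 / (2 * pi)
L0 = 9.81 * 120.3409 / 6.28319
L0 = 1180.5442 / 6.28319
L0 = 187.8894 m

187.8894


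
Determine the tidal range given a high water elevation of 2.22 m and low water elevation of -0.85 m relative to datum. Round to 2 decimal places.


Tidal range = High water - Low water
Tidal range = 2.22 - (-0.85)
Tidal range = 3.07 m

3.07


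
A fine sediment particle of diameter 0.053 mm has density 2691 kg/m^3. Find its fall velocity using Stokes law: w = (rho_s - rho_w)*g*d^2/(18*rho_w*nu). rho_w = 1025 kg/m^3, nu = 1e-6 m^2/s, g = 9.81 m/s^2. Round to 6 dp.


w = (rho_s - rho_w) * g * d^2 / (18 * rho_w * nu)
d = 0.053 mm = 0.000053 m
rho_s - rho_w = 2691 - 1025 = 1666
Numerator = 1666 * 9.81 * (0.000053)^2 = 0.000045908779
Denominator = 18 * 1025 * 1e-6 = 0.018450
w = 0.002488 m/s

0.002488


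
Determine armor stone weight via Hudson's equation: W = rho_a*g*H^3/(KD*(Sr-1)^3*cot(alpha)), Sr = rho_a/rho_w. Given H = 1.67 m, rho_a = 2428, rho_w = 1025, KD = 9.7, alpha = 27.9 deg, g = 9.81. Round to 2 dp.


Sr = rho_a / rho_w = 2428 / 1025 = 2.368780
(Sr - 1) = 1.368780
(Sr - 1)^3 = 2.564492
cot(27.9) = 1 / tan(27.9) = 1 / 0.529473 = 1.888671
Numerator = 2428 * 9.81 * 1.67^3 = 110934.6208
Denominator = 9.7 * 2.564492 * 1.888671 = 46.981788
W = 110934.6208 / 46.981788
W = 2361.23 N

2361.23


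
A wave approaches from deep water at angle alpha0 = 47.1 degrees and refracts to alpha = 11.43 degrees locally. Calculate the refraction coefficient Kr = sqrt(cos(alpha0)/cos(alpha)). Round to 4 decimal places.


Kr = sqrt(cos(alpha0) / cos(alpha))
cos(47.1) = 0.680721
cos(11.43) = 0.980168
Kr = sqrt(0.680721 / 0.980168)
Kr = sqrt(0.694494)
Kr = 0.8334

0.8334


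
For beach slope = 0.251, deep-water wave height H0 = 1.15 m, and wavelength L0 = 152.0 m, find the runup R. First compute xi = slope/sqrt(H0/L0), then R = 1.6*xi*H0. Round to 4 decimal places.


xi = slope / sqrt(H0/L0)
H0/L0 = 1.15/152.0 = 0.007566
sqrt(0.007566) = 0.086982
xi = 0.251 / 0.086982 = 2.885670
R = 1.6 * xi * H0 = 1.6 * 2.885670 * 1.15
R = 5.3096 m

5.3096


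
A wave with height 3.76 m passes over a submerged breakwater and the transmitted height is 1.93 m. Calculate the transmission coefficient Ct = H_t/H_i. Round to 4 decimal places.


Ct = H_t / H_i
Ct = 1.93 / 3.76
Ct = 0.5133

0.5133


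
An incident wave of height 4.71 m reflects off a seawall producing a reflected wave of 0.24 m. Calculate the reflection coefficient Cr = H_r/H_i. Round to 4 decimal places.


Cr = H_r / H_i
Cr = 0.24 / 4.71
Cr = 0.0510

0.0510


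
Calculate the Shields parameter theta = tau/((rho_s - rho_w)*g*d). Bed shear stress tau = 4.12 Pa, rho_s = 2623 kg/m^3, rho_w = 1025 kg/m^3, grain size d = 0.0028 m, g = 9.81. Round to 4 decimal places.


theta = tau / ((rho_s - rho_w) * g * d)
rho_s - rho_w = 2623 - 1025 = 1598
Denominator = 1598 * 9.81 * 0.0028 = 43.893864
theta = 4.12 / 43.893864
theta = 0.0939

0.0939


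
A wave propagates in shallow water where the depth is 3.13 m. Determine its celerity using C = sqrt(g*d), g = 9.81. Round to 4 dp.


Using the shallow-water approximation:
C = sqrt(g * d) = sqrt(9.81 * 3.13)
C = sqrt(30.7053)
C = 5.5412 m/s

5.5412


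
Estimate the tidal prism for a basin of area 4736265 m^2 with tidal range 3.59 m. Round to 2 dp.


Tidal prism = Area * Tidal range
P = 4736265 * 3.59
P = 17003191.35 m^3

17003191.35


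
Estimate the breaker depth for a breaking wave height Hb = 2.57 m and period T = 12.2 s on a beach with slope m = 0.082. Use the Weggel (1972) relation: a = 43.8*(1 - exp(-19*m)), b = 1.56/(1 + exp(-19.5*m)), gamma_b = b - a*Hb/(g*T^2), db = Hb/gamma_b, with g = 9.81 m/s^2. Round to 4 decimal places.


a = 43.8 * (1 - exp(-19 * m))
exp(-19 * 0.082) = exp(-1.5580) = 0.210557
a = 43.8 * (1 - 0.210557) = 34.577614
b = 1.56 / (1 + exp(-19.5 * m))
exp(-19.5 * 0.082) = exp(-1.5990) = 0.202099
b = 1.56 / (1 + 0.202099) = 1.297731
Hb / (g * T^2) = 2.57 / (9.81 * 12.2^2) = 2.57 / 1460.1204 = 0.00176013
gamma_b = b - a * Hb/(g*T^2) = 1.297731 - 34.577614 * 0.00176013 = 1.236870
db = Hb / gamma_b = 2.57 / 1.236870
db = 2.0778 m

2.0778


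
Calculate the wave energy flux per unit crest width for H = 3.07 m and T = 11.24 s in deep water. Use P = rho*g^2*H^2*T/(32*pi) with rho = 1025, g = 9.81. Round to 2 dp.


P = rho * g^2 * H^2 * T / (32 * pi)
P = 1025 * 9.81^2 * 3.07^2 * 11.24 / (32 * pi)
P = 1025 * 96.2361 * 9.4249 * 11.24 / 100.53096
P = 103945.36 W/m

103945.36


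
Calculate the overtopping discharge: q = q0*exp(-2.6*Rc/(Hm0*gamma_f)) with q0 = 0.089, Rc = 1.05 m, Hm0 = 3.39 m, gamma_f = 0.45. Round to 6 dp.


q = q0 * exp(-2.6 * Rc / (Hm0 * gamma_f))
Exponent = -2.6 * 1.05 / (3.39 * 0.45)
= -2.6 * 1.05 / 1.5255
= -1.789577
exp(-1.789577) = 0.167031
q = 0.089 * 0.167031
q = 0.014866 m^3/s/m

0.014866


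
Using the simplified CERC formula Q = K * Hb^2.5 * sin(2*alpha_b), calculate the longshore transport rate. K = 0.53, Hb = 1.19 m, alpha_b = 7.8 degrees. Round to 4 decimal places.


Q = K * Hb^2.5 * sin(2 * alpha_b)
Hb^2.5 = 1.19^2.5 = 1.544783
sin(2 * 7.8) = sin(15.6) = 0.268920
Q = 0.53 * 1.544783 * 0.268920
Q = 0.2202 m^3/s

0.2202


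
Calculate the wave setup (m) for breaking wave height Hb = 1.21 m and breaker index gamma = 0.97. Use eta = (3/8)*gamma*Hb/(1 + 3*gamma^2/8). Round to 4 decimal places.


eta = (3/8) * gamma * Hb / (1 + 3*gamma^2/8)
Numerator = (3/8) * 0.97 * 1.21 = 0.440138
Denominator = 1 + 3*0.97^2/8 = 1 + 0.352838 = 1.352838
eta = 0.440138 / 1.352838
eta = 0.3253 m

0.3253


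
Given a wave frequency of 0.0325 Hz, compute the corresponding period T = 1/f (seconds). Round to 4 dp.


T = 1 / f
T = 1 / 0.0325
T = 30.7692 s

30.7692


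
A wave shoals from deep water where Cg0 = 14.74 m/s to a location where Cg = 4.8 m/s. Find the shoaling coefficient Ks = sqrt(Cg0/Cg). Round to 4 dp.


Ks = sqrt(Cg0 / Cg)
Ks = sqrt(14.74 / 4.8)
Ks = sqrt(3.0708)
Ks = 1.7524

1.7524


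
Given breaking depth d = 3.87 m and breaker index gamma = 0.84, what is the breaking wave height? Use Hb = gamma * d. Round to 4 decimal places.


Hb = gamma * d
Hb = 0.84 * 3.87
Hb = 3.2508 m

3.2508


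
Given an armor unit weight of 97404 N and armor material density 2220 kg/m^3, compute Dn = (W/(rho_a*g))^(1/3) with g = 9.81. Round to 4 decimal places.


V = W / (rho_a * g)
V = 97404 / (2220 * 9.81)
V = 97404 / 21778.20
V = 4.472546 m^3
Dn = V^(1/3) = 4.472546^(1/3)
Dn = 1.6476 m

1.6476


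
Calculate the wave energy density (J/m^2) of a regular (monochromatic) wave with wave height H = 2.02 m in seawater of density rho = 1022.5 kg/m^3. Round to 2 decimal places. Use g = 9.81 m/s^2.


E = (1/8) * rho * g * H^2
E = (1/8) * 1022.5 * 9.81 * 2.02^2
E = 0.125 * 1022.5 * 9.81 * 4.0804
E = 5116.17 J/m^2

5116.17


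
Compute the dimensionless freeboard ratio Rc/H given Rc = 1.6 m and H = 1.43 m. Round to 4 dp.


Relative freeboard = Rc / H
= 1.6 / 1.43
= 1.1189

1.1189


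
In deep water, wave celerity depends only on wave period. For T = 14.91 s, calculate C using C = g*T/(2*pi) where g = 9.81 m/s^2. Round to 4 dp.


We use the deep-water celerity formula:
C = g * T / (2 * pi)
C = 9.81 * 14.91 / (2 * 3.14159...)
C = 146.267100 / 6.283185
C = 23.2791 m/s

23.2791


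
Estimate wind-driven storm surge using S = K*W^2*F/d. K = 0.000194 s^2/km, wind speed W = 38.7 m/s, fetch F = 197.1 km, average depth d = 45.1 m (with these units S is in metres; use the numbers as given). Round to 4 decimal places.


S = K * W^2 * F / d
W^2 = 38.7^2 = 1497.69
S = 0.000194 * 1497.69 * 197.1 / 45.1
Numerator = 0.000194 * 1497.69 * 197.1 = 57.267772
S = 57.267772 / 45.1 = 1.2698 m

1.2698


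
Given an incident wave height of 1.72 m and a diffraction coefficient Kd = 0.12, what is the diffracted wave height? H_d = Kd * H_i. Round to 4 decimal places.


H_d = Kd * H_i
H_d = 0.12 * 1.72
H_d = 0.2064 m

0.2064


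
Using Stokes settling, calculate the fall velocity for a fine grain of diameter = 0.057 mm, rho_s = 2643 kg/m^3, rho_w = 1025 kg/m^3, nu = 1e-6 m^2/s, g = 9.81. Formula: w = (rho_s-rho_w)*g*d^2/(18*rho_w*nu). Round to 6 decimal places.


w = (rho_s - rho_w) * g * d^2 / (18 * rho_w * nu)
d = 0.057 mm = 0.000057 m
rho_s - rho_w = 2643 - 1025 = 1618
Numerator = 1618 * 9.81 * (0.000057)^2 = 0.000051570012
Denominator = 18 * 1025 * 1e-6 = 0.018450
w = 0.002795 m/s

0.002795


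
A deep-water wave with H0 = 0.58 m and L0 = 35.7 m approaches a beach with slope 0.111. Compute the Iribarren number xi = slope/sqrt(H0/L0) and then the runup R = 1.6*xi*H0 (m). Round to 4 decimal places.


xi = slope / sqrt(H0/L0)
H0/L0 = 0.58/35.7 = 0.016246
sqrt(0.016246) = 0.127462
xi = 0.111 / 0.127462 = 0.870849
R = 1.6 * xi * H0 = 1.6 * 0.870849 * 0.58
R = 0.8081 m

0.8081


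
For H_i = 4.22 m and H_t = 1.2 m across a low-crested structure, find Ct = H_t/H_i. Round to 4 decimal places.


Ct = H_t / H_i
Ct = 1.2 / 4.22
Ct = 0.2844

0.2844


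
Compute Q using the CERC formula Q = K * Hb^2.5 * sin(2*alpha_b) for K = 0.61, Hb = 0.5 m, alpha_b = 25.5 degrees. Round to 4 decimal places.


Q = K * Hb^2.5 * sin(2 * alpha_b)
Hb^2.5 = 0.5^2.5 = 0.176777
sin(2 * 25.5) = sin(51.0) = 0.777146
Q = 0.61 * 0.176777 * 0.777146
Q = 0.0838 m^3/s

0.0838


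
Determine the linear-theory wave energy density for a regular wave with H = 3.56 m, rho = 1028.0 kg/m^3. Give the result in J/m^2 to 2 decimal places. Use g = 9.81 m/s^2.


E = (1/8) * rho * g * H^2
E = (1/8) * 1028.0 * 9.81 * 3.56^2
E = 0.125 * 1028.0 * 9.81 * 12.6736
E = 15976.15 J/m^2

15976.15


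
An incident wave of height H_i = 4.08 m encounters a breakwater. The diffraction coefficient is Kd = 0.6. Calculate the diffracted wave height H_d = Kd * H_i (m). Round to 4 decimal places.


H_d = Kd * H_i
H_d = 0.6 * 4.08
H_d = 2.4480 m

2.4480


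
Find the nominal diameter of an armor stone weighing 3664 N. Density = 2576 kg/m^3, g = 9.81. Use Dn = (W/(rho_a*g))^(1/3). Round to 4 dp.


V = W / (rho_a * g)
V = 3664 / (2576 * 9.81)
V = 3664 / 25270.56
V = 0.144991 m^3
Dn = V^(1/3) = 0.144991^(1/3)
Dn = 0.5253 m

0.5253


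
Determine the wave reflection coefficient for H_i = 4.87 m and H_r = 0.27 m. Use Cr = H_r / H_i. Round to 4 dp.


Cr = H_r / H_i
Cr = 0.27 / 4.87
Cr = 0.0554

0.0554


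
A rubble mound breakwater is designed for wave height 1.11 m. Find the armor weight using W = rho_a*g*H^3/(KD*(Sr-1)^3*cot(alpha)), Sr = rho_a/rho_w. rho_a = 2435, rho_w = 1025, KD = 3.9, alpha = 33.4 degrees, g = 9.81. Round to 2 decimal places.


Sr = rho_a / rho_w = 2435 / 1025 = 2.375610
(Sr - 1) = 1.375610
(Sr - 1)^3 = 2.603069
cot(33.4) = 1 / tan(33.4) = 1 / 0.659379 = 1.516580
Numerator = 2435 * 9.81 * 1.11^3 = 32669.0804
Denominator = 3.9 * 2.603069 * 1.516580 = 15.396271
W = 32669.0804 / 15.396271
W = 2121.88 N

2121.88


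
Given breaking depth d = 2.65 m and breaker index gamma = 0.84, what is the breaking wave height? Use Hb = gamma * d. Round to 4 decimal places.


Hb = gamma * d
Hb = 0.84 * 2.65
Hb = 2.2260 m

2.2260


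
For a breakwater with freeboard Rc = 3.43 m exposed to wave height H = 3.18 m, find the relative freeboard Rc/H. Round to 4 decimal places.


Relative freeboard = Rc / H
= 3.43 / 3.18
= 1.0786

1.0786


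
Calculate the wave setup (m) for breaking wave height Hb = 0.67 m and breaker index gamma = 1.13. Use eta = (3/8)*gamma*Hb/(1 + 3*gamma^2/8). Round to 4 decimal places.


eta = (3/8) * gamma * Hb / (1 + 3*gamma^2/8)
Numerator = (3/8) * 1.13 * 0.67 = 0.283913
Denominator = 1 + 3*1.13^2/8 = 1 + 0.478838 = 1.478838
eta = 0.283913 / 1.478838
eta = 0.1920 m

0.1920


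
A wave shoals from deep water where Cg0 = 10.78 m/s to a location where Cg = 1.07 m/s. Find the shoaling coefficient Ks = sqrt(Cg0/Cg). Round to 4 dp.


Ks = sqrt(Cg0 / Cg)
Ks = sqrt(10.78 / 1.07)
Ks = sqrt(10.0748)
Ks = 3.1741

3.1741


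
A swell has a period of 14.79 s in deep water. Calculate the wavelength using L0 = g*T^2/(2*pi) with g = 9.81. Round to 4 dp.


L0 = g * T^2 / (2 * pi)
L0 = 9.81 * 14.79^2 / (2 * pi)
L0 = 9.81 * 218.7441 / 6.28319
L0 = 2145.8796 / 6.28319
L0 = 341.5273 m

341.5273


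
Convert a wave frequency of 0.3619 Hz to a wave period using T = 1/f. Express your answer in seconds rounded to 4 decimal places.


T = 1 / f
T = 1 / 0.3619
T = 2.7632 s

2.7632


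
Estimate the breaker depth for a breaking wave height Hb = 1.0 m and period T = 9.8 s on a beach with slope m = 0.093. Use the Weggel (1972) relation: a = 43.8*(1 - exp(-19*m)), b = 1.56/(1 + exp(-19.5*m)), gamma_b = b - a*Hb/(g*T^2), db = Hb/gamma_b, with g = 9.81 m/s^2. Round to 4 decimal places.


a = 43.8 * (1 - exp(-19 * m))
exp(-19 * 0.093) = exp(-1.7670) = 0.170845
a = 43.8 * (1 - 0.170845) = 36.317000
b = 1.56 / (1 + exp(-19.5 * m))
exp(-19.5 * 0.093) = exp(-1.8135) = 0.163082
b = 1.56 / (1 + 0.163082) = 1.341264
Hb / (g * T^2) = 1.0 / (9.81 * 9.8^2) = 1.0 / 942.1524 = 0.00106140
gamma_b = b - a * Hb/(g*T^2) = 1.341264 - 36.317000 * 0.00106140 = 1.302717
db = Hb / gamma_b = 1.0 / 1.302717
db = 0.7676 m

0.7676


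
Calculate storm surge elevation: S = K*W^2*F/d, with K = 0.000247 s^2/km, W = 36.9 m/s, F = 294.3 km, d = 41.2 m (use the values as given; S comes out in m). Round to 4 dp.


S = K * W^2 * F / d
W^2 = 36.9^2 = 1361.61
S = 0.000247 * 1361.61 * 294.3 / 41.2
Numerator = 0.000247 * 1361.61 * 294.3 = 98.978290
S = 98.978290 / 41.2 = 2.4024 m

2.4024


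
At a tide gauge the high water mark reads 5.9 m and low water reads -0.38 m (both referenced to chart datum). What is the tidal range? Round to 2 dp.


Tidal range = High water - Low water
Tidal range = 5.9 - (-0.38)
Tidal range = 6.28 m

6.28


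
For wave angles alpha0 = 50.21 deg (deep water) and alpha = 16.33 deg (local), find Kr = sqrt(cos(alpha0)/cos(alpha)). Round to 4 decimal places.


Kr = sqrt(cos(alpha0) / cos(alpha))
cos(50.21) = 0.639976
cos(16.33) = 0.959658
Kr = sqrt(0.639976 / 0.959658)
Kr = sqrt(0.666879)
Kr = 0.8166

0.8166


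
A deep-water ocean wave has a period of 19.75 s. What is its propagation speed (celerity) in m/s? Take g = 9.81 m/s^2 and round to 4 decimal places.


We use the deep-water celerity formula:
C = g * T / (2 * pi)
C = 9.81 * 19.75 / (2 * 3.14159...)
C = 193.747500 / 6.283185
C = 30.8359 m/s

30.8359


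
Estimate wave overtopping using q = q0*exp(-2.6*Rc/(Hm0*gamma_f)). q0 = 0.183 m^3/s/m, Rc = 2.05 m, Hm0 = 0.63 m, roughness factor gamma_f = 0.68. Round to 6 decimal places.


q = q0 * exp(-2.6 * Rc / (Hm0 * gamma_f))
Exponent = -2.6 * 2.05 / (0.63 * 0.68)
= -2.6 * 2.05 / 0.4284
= -12.441643
exp(-12.441643) = 0.000004
q = 0.183 * 0.000004
q = 0.000001 m^3/s/m

0.000001


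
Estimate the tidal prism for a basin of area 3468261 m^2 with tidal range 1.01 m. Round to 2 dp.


Tidal prism = Area * Tidal range
P = 3468261 * 1.01
P = 3502943.61 m^3

3502943.61


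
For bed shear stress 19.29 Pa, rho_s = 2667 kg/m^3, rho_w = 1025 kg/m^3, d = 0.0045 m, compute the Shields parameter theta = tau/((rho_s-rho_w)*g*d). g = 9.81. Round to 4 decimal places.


theta = tau / ((rho_s - rho_w) * g * d)
rho_s - rho_w = 2667 - 1025 = 1642
Denominator = 1642 * 9.81 * 0.0045 = 72.486090
theta = 19.29 / 72.486090
theta = 0.2661

0.2661


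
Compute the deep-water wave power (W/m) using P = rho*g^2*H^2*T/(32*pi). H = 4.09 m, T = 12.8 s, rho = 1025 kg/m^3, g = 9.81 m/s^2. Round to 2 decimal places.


P = rho * g^2 * H^2 * T / (32 * pi)
P = 1025 * 9.81^2 * 4.09^2 * 12.8 / (32 * pi)
P = 1025 * 96.2361 * 16.7281 * 12.8 / 100.53096
P = 210096.40 W/m

210096.40


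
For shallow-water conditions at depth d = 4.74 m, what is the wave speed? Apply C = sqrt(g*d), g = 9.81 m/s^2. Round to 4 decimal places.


Using the shallow-water approximation:
C = sqrt(g * d) = sqrt(9.81 * 4.74)
C = sqrt(46.4994)
C = 6.8190 m/s

6.8190


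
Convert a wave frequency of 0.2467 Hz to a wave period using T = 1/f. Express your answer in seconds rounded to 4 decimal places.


T = 1 / f
T = 1 / 0.2467
T = 4.0535 s

4.0535


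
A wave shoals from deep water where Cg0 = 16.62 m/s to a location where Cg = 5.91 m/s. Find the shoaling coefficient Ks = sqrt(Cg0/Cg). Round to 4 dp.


Ks = sqrt(Cg0 / Cg)
Ks = sqrt(16.62 / 5.91)
Ks = sqrt(2.8122)
Ks = 1.6770

1.6770


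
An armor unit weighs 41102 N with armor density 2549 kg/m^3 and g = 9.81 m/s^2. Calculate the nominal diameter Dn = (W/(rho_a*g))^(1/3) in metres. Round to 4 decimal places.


V = W / (rho_a * g)
V = 41102 / (2549 * 9.81)
V = 41102 / 25005.69
V = 1.643706 m^3
Dn = V^(1/3) = 1.643706^(1/3)
Dn = 1.1802 m

1.1802


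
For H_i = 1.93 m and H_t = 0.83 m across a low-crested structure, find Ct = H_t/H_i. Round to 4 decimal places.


Ct = H_t / H_i
Ct = 0.83 / 1.93
Ct = 0.4301

0.4301


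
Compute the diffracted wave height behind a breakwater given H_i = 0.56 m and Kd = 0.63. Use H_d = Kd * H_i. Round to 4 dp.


H_d = Kd * H_i
H_d = 0.63 * 0.56
H_d = 0.3528 m

0.3528


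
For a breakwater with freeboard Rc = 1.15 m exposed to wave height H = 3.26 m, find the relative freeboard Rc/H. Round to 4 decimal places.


Relative freeboard = Rc / H
= 1.15 / 3.26
= 0.3528

0.3528


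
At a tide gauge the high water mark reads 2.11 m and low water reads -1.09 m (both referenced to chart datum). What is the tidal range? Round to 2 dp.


Tidal range = High water - Low water
Tidal range = 2.11 - (-1.09)
Tidal range = 3.20 m

3.20


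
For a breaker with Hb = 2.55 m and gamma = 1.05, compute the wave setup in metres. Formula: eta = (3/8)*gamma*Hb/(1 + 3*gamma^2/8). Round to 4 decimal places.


eta = (3/8) * gamma * Hb / (1 + 3*gamma^2/8)
Numerator = (3/8) * 1.05 * 2.55 = 1.004063
Denominator = 1 + 3*1.05^2/8 = 1 + 0.413438 = 1.413438
eta = 1.004063 / 1.413438
eta = 0.7104 m

0.7104


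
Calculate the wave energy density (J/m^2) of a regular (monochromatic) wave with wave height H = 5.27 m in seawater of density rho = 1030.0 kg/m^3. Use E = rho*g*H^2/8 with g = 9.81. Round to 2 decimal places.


E = (1/8) * rho * g * H^2
E = (1/8) * 1030.0 * 9.81 * 5.27^2
E = 0.125 * 1030.0 * 9.81 * 27.7729
E = 35078.21 J/m^2

35078.21


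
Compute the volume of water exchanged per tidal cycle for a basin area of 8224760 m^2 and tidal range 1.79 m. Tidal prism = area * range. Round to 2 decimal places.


Tidal prism = Area * Tidal range
P = 8224760 * 1.79
P = 14722320.40 m^3

14722320.40


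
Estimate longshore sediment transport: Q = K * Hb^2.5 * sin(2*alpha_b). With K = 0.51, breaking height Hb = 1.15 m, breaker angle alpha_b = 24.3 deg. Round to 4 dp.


Q = K * Hb^2.5 * sin(2 * alpha_b)
Hb^2.5 = 1.15^2.5 = 1.418223
sin(2 * 24.3) = sin(48.6) = 0.750111
Q = 0.51 * 1.418223 * 0.750111
Q = 0.5426 m^3/s

0.5426


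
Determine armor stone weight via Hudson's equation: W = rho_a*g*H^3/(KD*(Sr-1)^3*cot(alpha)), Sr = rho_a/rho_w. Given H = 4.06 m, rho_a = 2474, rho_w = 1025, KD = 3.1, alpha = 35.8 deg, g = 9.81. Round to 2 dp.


Sr = rho_a / rho_w = 2474 / 1025 = 2.413659
(Sr - 1) = 1.413659
(Sr - 1)^3 = 2.825098
cot(35.8) = 1 / tan(35.8) = 1 / 0.721223 = 1.386534
Numerator = 2474 * 9.81 * 4.06^3 = 1624227.2909
Denominator = 3.1 * 2.825098 * 1.386534 = 12.142996
W = 1624227.2909 / 12.142996
W = 133758.37 N

133758.37


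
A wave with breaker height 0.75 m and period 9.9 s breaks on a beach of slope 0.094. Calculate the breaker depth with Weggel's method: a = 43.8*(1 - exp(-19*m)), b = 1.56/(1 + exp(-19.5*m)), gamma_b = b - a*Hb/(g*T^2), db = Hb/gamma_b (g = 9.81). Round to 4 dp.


a = 43.8 * (1 - exp(-19 * m))
exp(-19 * 0.094) = exp(-1.7860) = 0.167629
a = 43.8 * (1 - 0.167629) = 36.457835
b = 1.56 / (1 + exp(-19.5 * m))
exp(-19.5 * 0.094) = exp(-1.8330) = 0.159933
b = 1.56 / (1 + 0.159933) = 1.344905
Hb / (g * T^2) = 0.75 / (9.81 * 9.9^2) = 0.75 / 961.4781 = 0.00078005
gamma_b = b - a * Hb/(g*T^2) = 1.344905 - 36.457835 * 0.00078005 = 1.316466
db = Hb / gamma_b = 0.75 / 1.316466
db = 0.5697 m

0.5697


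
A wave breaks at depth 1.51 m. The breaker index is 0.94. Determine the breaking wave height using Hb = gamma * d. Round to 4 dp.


Hb = gamma * d
Hb = 0.94 * 1.51
Hb = 1.4194 m

1.4194


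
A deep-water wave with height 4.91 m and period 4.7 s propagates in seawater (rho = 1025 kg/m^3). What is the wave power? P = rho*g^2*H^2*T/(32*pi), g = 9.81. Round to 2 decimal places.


P = rho * g^2 * H^2 * T / (32 * pi)
P = 1025 * 9.81^2 * 4.91^2 * 4.7 / (32 * pi)
P = 1025 * 96.2361 * 24.1081 * 4.7 / 100.53096
P = 111179.03 W/m

111179.03


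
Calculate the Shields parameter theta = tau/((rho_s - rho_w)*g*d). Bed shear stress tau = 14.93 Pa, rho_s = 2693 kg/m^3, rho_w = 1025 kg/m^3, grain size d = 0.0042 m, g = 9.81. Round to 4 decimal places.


theta = tau / ((rho_s - rho_w) * g * d)
rho_s - rho_w = 2693 - 1025 = 1668
Denominator = 1668 * 9.81 * 0.0042 = 68.724936
theta = 14.93 / 68.724936
theta = 0.2172

0.2172


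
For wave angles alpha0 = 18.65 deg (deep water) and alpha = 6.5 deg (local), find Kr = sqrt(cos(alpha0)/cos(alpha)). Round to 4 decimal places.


Kr = sqrt(cos(alpha0) / cos(alpha))
cos(18.65) = 0.947490
cos(6.5) = 0.993572
Kr = sqrt(0.947490 / 0.993572)
Kr = sqrt(0.953620)
Kr = 0.9765

0.9765


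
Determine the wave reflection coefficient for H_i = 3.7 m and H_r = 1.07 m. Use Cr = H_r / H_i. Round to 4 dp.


Cr = H_r / H_i
Cr = 1.07 / 3.7
Cr = 0.2892

0.2892


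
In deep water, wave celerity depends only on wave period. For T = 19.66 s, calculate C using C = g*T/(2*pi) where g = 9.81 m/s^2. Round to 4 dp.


We use the deep-water celerity formula:
C = g * T / (2 * pi)
C = 9.81 * 19.66 / (2 * 3.14159...)
C = 192.864600 / 6.283185
C = 30.6954 m/s

30.6954


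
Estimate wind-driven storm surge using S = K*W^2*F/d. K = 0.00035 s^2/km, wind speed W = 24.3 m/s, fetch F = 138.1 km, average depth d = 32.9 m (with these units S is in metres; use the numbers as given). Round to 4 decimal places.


S = K * W^2 * F / d
W^2 = 24.3^2 = 590.49
S = 0.00035 * 590.49 * 138.1 / 32.9
Numerator = 0.00035 * 590.49 * 138.1 = 28.541334
S = 28.541334 / 32.9 = 0.8675 m

0.8675


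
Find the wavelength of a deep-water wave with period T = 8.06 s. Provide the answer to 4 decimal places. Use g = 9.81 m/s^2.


L0 = g * T^2 / (2 * pi)
L0 = 9.81 * 8.06^2 / (2 * pi)
L0 = 9.81 * 64.9636 / 6.28319
L0 = 637.2929 / 6.28319
L0 = 101.4283 m

101.4283


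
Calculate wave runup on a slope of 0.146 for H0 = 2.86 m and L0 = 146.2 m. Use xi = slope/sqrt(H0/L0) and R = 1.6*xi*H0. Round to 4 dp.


xi = slope / sqrt(H0/L0)
H0/L0 = 2.86/146.2 = 0.019562
sqrt(0.019562) = 0.139865
xi = 0.146 / 0.139865 = 1.043863
R = 1.6 * xi * H0 = 1.6 * 1.043863 * 2.86
R = 4.7767 m

4.7767


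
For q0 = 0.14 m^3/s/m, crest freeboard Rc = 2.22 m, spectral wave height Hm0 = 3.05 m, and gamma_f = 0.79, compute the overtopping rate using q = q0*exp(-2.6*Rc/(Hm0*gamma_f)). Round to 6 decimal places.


q = q0 * exp(-2.6 * Rc / (Hm0 * gamma_f))
Exponent = -2.6 * 2.22 / (3.05 * 0.79)
= -2.6 * 2.22 / 2.4095
= -2.395518
exp(-2.395518) = 0.091125
q = 0.14 * 0.091125
q = 0.012758 m^3/s/m

0.012758


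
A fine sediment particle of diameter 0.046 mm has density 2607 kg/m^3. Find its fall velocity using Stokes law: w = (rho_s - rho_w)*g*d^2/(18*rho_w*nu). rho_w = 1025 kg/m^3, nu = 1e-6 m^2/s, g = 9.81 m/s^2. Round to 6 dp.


w = (rho_s - rho_w) * g * d^2 / (18 * rho_w * nu)
d = 0.046 mm = 0.000046 m
rho_s - rho_w = 2607 - 1025 = 1582
Numerator = 1582 * 9.81 * (0.000046)^2 = 0.000032839093
Denominator = 18 * 1025 * 1e-6 = 0.018450
w = 0.001780 m/s

0.001780


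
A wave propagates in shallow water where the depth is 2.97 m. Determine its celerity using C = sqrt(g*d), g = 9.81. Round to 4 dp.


Using the shallow-water approximation:
C = sqrt(g * d) = sqrt(9.81 * 2.97)
C = sqrt(29.1357)
C = 5.3977 m/s

5.3977


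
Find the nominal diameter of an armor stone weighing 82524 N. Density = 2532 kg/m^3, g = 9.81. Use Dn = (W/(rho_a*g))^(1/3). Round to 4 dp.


V = W / (rho_a * g)
V = 82524 / (2532 * 9.81)
V = 82524 / 24838.92
V = 3.322367 m^3
Dn = V^(1/3) = 3.322367^(1/3)
Dn = 1.4922 m

1.4922


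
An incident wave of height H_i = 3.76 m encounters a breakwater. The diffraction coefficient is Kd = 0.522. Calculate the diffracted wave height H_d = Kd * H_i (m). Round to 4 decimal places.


H_d = Kd * H_i
H_d = 0.522 * 3.76
H_d = 1.9627 m

1.9627


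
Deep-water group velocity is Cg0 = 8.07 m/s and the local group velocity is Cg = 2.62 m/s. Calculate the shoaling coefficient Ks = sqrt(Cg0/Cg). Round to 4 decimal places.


Ks = sqrt(Cg0 / Cg)
Ks = sqrt(8.07 / 2.62)
Ks = sqrt(3.0802)
Ks = 1.7550

1.7550


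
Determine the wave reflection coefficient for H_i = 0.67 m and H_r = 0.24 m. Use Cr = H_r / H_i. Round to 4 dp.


Cr = H_r / H_i
Cr = 0.24 / 0.67
Cr = 0.3582

0.3582


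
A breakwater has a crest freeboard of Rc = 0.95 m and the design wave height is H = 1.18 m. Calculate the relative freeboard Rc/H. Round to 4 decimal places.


Relative freeboard = Rc / H
= 0.95 / 1.18
= 0.8051

0.8051


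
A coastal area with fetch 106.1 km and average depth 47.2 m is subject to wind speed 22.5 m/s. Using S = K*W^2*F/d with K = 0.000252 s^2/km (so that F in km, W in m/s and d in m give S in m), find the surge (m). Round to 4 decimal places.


S = K * W^2 * F / d
W^2 = 22.5^2 = 506.25
S = 0.000252 * 506.25 * 106.1 / 47.2
Numerator = 0.000252 * 506.25 * 106.1 = 13.535707
S = 13.535707 / 47.2 = 0.2868 m

0.2868


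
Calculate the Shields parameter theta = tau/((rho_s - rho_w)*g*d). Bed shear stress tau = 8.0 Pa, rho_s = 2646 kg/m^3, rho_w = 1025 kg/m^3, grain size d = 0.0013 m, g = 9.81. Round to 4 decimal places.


theta = tau / ((rho_s - rho_w) * g * d)
rho_s - rho_w = 2646 - 1025 = 1621
Denominator = 1621 * 9.81 * 0.0013 = 20.672613
theta = 8.0 / 20.672613
theta = 0.3870

0.3870


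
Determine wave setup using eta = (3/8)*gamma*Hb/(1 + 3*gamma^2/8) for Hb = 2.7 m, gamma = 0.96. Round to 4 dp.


eta = (3/8) * gamma * Hb / (1 + 3*gamma^2/8)
Numerator = (3/8) * 0.96 * 2.7 = 0.972000
Denominator = 1 + 3*0.96^2/8 = 1 + 0.345600 = 1.345600
eta = 0.972000 / 1.345600
eta = 0.7224 m

0.7224


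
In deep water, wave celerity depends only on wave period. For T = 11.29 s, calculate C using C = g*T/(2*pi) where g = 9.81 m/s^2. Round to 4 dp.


We use the deep-water celerity formula:
C = g * T / (2 * pi)
C = 9.81 * 11.29 / (2 * 3.14159...)
C = 110.754900 / 6.283185
C = 17.6272 m/s

17.6272


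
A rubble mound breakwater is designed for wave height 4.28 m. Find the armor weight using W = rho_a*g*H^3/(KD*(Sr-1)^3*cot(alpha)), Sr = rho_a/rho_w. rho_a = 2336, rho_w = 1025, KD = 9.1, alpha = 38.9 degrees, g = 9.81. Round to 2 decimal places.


Sr = rho_a / rho_w = 2336 / 1025 = 2.279024
(Sr - 1) = 1.279024
(Sr - 1)^3 = 2.092360
cot(38.9) = 1 / tan(38.9) = 1 / 0.806898 = 1.239314
Numerator = 2336 * 9.81 * 4.28^3 = 1796690.0093
Denominator = 9.1 * 2.092360 * 1.239314 = 23.597124
W = 1796690.0093 / 23.597124
W = 76140.21 N

76140.21


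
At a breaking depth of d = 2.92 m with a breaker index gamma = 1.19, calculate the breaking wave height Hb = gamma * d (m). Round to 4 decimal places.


Hb = gamma * d
Hb = 1.19 * 2.92
Hb = 3.4748 m

3.4748


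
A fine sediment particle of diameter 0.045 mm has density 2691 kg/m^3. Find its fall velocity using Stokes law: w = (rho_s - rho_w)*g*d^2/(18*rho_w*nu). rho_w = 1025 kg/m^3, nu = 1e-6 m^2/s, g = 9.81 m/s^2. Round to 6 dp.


w = (rho_s - rho_w) * g * d^2 / (18 * rho_w * nu)
d = 0.045 mm = 0.000045 m
rho_s - rho_w = 2691 - 1025 = 1666
Numerator = 1666 * 9.81 * (0.000045)^2 = 0.000033095506
Denominator = 18 * 1025 * 1e-6 = 0.018450
w = 0.001794 m/s

0.001794


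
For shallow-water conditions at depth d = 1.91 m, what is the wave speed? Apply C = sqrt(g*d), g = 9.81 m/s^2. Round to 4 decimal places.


Using the shallow-water approximation:
C = sqrt(g * d) = sqrt(9.81 * 1.91)
C = sqrt(18.7371)
C = 4.3286 m/s

4.3286


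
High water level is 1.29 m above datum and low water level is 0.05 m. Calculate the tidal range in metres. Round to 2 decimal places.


Tidal range = High water - Low water
Tidal range = 1.29 - (0.05)
Tidal range = 1.24 m

1.24


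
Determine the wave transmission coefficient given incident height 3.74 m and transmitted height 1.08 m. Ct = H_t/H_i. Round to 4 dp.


Ct = H_t / H_i
Ct = 1.08 / 3.74
Ct = 0.2888

0.2888


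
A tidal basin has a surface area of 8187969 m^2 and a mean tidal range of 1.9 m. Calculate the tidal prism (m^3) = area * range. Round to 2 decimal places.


Tidal prism = Area * Tidal range
P = 8187969 * 1.9
P = 15557141.10 m^3

15557141.10


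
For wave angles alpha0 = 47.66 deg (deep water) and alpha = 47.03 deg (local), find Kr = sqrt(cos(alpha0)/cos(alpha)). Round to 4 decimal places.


Kr = sqrt(cos(alpha0) / cos(alpha))
cos(47.66) = 0.673529
cos(47.03) = 0.681615
Kr = sqrt(0.673529 / 0.681615)
Kr = sqrt(0.988136)
Kr = 0.9941

0.9941


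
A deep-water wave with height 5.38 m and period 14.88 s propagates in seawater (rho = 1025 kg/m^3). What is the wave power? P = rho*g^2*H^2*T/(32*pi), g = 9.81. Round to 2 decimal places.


P = rho * g^2 * H^2 * T / (32 * pi)
P = 1025 * 9.81^2 * 5.38^2 * 14.88 / (32 * pi)
P = 1025 * 96.2361 * 28.9444 * 14.88 / 100.53096
P = 422600.02 W/m

422600.02


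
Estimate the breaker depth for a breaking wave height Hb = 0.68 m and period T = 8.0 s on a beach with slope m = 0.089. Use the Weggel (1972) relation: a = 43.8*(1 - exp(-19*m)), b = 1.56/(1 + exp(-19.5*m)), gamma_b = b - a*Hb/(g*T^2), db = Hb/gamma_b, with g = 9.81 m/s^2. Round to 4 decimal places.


a = 43.8 * (1 - exp(-19 * m))
exp(-19 * 0.089) = exp(-1.6910) = 0.184335
a = 43.8 * (1 - 0.184335) = 35.726123
b = 1.56 / (1 + exp(-19.5 * m))
exp(-19.5 * 0.089) = exp(-1.7355) = 0.176312
b = 1.56 / (1 + 0.176312) = 1.326179
Hb / (g * T^2) = 0.68 / (9.81 * 8.0^2) = 0.68 / 627.8400 = 0.00108308
gamma_b = b - a * Hb/(g*T^2) = 1.326179 - 35.726123 * 0.00108308 = 1.287485
db = Hb / gamma_b = 0.68 / 1.287485
db = 0.5282 m

0.5282


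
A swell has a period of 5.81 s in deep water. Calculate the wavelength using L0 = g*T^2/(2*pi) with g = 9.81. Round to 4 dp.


L0 = g * T^2 / (2 * pi)
L0 = 9.81 * 5.81^2 / (2 * pi)
L0 = 9.81 * 33.7561 / 6.28319
L0 = 331.1473 / 6.28319
L0 = 52.7037 m

52.7037


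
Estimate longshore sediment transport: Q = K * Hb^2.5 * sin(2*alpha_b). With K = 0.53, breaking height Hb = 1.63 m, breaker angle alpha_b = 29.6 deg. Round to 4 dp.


Q = K * Hb^2.5 * sin(2 * alpha_b)
Hb^2.5 = 1.63^2.5 = 3.392103
sin(2 * 29.6) = sin(59.2) = 0.858960
Q = 0.53 * 3.392103 * 0.858960
Q = 1.5443 m^3/s

1.5443


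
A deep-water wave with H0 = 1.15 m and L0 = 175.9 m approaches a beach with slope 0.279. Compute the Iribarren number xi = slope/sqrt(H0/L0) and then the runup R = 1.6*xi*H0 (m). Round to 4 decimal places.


xi = slope / sqrt(H0/L0)
H0/L0 = 1.15/175.9 = 0.006538
sqrt(0.006538) = 0.080857
xi = 0.279 / 0.080857 = 3.450549
R = 1.6 * xi * H0 = 1.6 * 3.450549 * 1.15
R = 6.3490 m

6.3490


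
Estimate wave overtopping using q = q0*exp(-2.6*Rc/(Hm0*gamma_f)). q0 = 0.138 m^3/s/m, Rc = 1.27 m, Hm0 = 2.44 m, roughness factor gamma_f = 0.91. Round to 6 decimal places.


q = q0 * exp(-2.6 * Rc / (Hm0 * gamma_f))
Exponent = -2.6 * 1.27 / (2.44 * 0.91)
= -2.6 * 1.27 / 2.2204
= -1.487119
exp(-1.487119) = 0.226023
q = 0.138 * 0.226023
q = 0.031191 m^3/s/m

0.031191
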